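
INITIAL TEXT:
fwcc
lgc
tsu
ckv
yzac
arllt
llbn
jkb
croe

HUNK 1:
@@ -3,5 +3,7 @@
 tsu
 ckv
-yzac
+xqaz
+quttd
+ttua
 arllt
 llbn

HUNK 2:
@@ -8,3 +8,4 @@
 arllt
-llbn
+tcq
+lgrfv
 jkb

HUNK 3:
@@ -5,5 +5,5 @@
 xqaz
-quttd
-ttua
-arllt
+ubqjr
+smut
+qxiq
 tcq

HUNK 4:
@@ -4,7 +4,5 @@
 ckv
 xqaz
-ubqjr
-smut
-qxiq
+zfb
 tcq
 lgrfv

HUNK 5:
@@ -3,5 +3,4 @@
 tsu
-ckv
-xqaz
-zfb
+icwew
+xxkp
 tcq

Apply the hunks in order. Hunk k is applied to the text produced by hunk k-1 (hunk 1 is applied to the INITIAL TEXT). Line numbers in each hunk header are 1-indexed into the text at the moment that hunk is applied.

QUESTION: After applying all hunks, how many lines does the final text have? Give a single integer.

Hunk 1: at line 3 remove [yzac] add [xqaz,quttd,ttua] -> 11 lines: fwcc lgc tsu ckv xqaz quttd ttua arllt llbn jkb croe
Hunk 2: at line 8 remove [llbn] add [tcq,lgrfv] -> 12 lines: fwcc lgc tsu ckv xqaz quttd ttua arllt tcq lgrfv jkb croe
Hunk 3: at line 5 remove [quttd,ttua,arllt] add [ubqjr,smut,qxiq] -> 12 lines: fwcc lgc tsu ckv xqaz ubqjr smut qxiq tcq lgrfv jkb croe
Hunk 4: at line 4 remove [ubqjr,smut,qxiq] add [zfb] -> 10 lines: fwcc lgc tsu ckv xqaz zfb tcq lgrfv jkb croe
Hunk 5: at line 3 remove [ckv,xqaz,zfb] add [icwew,xxkp] -> 9 lines: fwcc lgc tsu icwew xxkp tcq lgrfv jkb croe
Final line count: 9

Answer: 9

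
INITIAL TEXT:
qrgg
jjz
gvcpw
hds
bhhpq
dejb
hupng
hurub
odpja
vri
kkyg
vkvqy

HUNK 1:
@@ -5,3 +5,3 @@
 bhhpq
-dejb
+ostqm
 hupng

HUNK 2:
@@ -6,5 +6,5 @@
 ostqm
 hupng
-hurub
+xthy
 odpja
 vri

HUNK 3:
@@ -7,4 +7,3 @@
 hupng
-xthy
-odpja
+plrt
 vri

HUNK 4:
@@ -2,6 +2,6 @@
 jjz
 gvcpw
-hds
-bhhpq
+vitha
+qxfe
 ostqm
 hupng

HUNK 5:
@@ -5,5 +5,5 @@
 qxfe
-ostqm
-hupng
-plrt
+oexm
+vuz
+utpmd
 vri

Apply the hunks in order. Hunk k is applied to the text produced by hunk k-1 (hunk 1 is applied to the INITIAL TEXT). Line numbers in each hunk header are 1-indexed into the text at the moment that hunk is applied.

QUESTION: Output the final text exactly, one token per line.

Answer: qrgg
jjz
gvcpw
vitha
qxfe
oexm
vuz
utpmd
vri
kkyg
vkvqy

Derivation:
Hunk 1: at line 5 remove [dejb] add [ostqm] -> 12 lines: qrgg jjz gvcpw hds bhhpq ostqm hupng hurub odpja vri kkyg vkvqy
Hunk 2: at line 6 remove [hurub] add [xthy] -> 12 lines: qrgg jjz gvcpw hds bhhpq ostqm hupng xthy odpja vri kkyg vkvqy
Hunk 3: at line 7 remove [xthy,odpja] add [plrt] -> 11 lines: qrgg jjz gvcpw hds bhhpq ostqm hupng plrt vri kkyg vkvqy
Hunk 4: at line 2 remove [hds,bhhpq] add [vitha,qxfe] -> 11 lines: qrgg jjz gvcpw vitha qxfe ostqm hupng plrt vri kkyg vkvqy
Hunk 5: at line 5 remove [ostqm,hupng,plrt] add [oexm,vuz,utpmd] -> 11 lines: qrgg jjz gvcpw vitha qxfe oexm vuz utpmd vri kkyg vkvqy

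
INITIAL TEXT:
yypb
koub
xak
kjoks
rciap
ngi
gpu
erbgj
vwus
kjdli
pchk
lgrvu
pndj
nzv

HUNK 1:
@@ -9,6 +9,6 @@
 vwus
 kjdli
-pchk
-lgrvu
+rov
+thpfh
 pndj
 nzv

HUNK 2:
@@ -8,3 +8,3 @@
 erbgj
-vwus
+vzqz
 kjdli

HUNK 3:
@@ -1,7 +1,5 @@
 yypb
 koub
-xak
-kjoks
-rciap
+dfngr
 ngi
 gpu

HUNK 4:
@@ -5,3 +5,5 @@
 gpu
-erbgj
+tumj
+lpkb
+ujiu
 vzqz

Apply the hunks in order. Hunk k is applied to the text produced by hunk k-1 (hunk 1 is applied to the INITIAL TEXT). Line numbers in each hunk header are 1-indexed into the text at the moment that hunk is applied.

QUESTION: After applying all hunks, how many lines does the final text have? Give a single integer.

Answer: 14

Derivation:
Hunk 1: at line 9 remove [pchk,lgrvu] add [rov,thpfh] -> 14 lines: yypb koub xak kjoks rciap ngi gpu erbgj vwus kjdli rov thpfh pndj nzv
Hunk 2: at line 8 remove [vwus] add [vzqz] -> 14 lines: yypb koub xak kjoks rciap ngi gpu erbgj vzqz kjdli rov thpfh pndj nzv
Hunk 3: at line 1 remove [xak,kjoks,rciap] add [dfngr] -> 12 lines: yypb koub dfngr ngi gpu erbgj vzqz kjdli rov thpfh pndj nzv
Hunk 4: at line 5 remove [erbgj] add [tumj,lpkb,ujiu] -> 14 lines: yypb koub dfngr ngi gpu tumj lpkb ujiu vzqz kjdli rov thpfh pndj nzv
Final line count: 14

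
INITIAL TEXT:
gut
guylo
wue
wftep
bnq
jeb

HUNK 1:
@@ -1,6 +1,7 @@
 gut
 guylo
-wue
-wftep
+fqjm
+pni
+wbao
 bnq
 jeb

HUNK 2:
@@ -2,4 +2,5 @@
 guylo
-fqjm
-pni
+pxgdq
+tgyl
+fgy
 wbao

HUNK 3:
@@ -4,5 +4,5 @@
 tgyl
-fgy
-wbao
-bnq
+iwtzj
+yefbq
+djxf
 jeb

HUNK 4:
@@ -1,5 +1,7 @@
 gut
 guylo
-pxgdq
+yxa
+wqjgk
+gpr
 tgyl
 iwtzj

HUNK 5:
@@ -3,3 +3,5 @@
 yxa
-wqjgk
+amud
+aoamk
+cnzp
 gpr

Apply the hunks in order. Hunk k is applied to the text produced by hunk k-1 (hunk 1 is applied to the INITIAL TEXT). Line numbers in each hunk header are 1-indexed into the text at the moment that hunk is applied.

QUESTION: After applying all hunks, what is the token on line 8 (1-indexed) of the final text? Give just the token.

Answer: tgyl

Derivation:
Hunk 1: at line 1 remove [wue,wftep] add [fqjm,pni,wbao] -> 7 lines: gut guylo fqjm pni wbao bnq jeb
Hunk 2: at line 2 remove [fqjm,pni] add [pxgdq,tgyl,fgy] -> 8 lines: gut guylo pxgdq tgyl fgy wbao bnq jeb
Hunk 3: at line 4 remove [fgy,wbao,bnq] add [iwtzj,yefbq,djxf] -> 8 lines: gut guylo pxgdq tgyl iwtzj yefbq djxf jeb
Hunk 4: at line 1 remove [pxgdq] add [yxa,wqjgk,gpr] -> 10 lines: gut guylo yxa wqjgk gpr tgyl iwtzj yefbq djxf jeb
Hunk 5: at line 3 remove [wqjgk] add [amud,aoamk,cnzp] -> 12 lines: gut guylo yxa amud aoamk cnzp gpr tgyl iwtzj yefbq djxf jeb
Final line 8: tgyl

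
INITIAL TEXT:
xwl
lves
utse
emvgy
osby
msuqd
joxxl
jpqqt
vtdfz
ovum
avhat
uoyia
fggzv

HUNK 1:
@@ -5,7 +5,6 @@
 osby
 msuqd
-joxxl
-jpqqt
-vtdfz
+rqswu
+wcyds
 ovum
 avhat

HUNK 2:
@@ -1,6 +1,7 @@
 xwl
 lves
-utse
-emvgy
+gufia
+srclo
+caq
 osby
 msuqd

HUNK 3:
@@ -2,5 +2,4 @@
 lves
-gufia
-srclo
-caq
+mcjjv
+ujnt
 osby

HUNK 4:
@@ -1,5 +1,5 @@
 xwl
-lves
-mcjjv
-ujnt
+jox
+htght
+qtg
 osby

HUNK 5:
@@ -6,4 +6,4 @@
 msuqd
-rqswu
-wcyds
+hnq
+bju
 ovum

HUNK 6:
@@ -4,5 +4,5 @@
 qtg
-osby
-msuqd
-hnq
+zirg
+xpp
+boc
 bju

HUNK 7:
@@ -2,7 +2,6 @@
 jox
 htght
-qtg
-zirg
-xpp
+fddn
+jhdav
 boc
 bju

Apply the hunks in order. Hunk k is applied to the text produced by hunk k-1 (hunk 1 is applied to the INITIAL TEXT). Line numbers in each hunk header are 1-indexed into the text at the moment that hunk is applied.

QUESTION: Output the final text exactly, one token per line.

Hunk 1: at line 5 remove [joxxl,jpqqt,vtdfz] add [rqswu,wcyds] -> 12 lines: xwl lves utse emvgy osby msuqd rqswu wcyds ovum avhat uoyia fggzv
Hunk 2: at line 1 remove [utse,emvgy] add [gufia,srclo,caq] -> 13 lines: xwl lves gufia srclo caq osby msuqd rqswu wcyds ovum avhat uoyia fggzv
Hunk 3: at line 2 remove [gufia,srclo,caq] add [mcjjv,ujnt] -> 12 lines: xwl lves mcjjv ujnt osby msuqd rqswu wcyds ovum avhat uoyia fggzv
Hunk 4: at line 1 remove [lves,mcjjv,ujnt] add [jox,htght,qtg] -> 12 lines: xwl jox htght qtg osby msuqd rqswu wcyds ovum avhat uoyia fggzv
Hunk 5: at line 6 remove [rqswu,wcyds] add [hnq,bju] -> 12 lines: xwl jox htght qtg osby msuqd hnq bju ovum avhat uoyia fggzv
Hunk 6: at line 4 remove [osby,msuqd,hnq] add [zirg,xpp,boc] -> 12 lines: xwl jox htght qtg zirg xpp boc bju ovum avhat uoyia fggzv
Hunk 7: at line 2 remove [qtg,zirg,xpp] add [fddn,jhdav] -> 11 lines: xwl jox htght fddn jhdav boc bju ovum avhat uoyia fggzv

Answer: xwl
jox
htght
fddn
jhdav
boc
bju
ovum
avhat
uoyia
fggzv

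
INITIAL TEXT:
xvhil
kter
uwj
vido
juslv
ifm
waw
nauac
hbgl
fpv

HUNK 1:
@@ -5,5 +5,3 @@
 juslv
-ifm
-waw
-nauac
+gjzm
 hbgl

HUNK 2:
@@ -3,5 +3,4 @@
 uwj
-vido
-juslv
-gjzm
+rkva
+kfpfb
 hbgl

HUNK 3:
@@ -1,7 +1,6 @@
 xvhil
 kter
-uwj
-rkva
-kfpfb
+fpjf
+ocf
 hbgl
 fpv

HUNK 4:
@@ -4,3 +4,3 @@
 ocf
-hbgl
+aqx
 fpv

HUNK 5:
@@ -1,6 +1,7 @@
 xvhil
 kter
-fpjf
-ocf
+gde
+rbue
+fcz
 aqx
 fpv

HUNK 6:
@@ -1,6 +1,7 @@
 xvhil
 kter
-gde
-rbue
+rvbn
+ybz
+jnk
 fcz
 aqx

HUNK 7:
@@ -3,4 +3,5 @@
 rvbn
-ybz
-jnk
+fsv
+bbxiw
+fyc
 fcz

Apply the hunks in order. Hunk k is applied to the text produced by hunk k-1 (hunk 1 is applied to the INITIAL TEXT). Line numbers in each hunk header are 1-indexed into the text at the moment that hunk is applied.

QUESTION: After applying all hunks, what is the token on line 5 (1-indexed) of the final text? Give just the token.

Answer: bbxiw

Derivation:
Hunk 1: at line 5 remove [ifm,waw,nauac] add [gjzm] -> 8 lines: xvhil kter uwj vido juslv gjzm hbgl fpv
Hunk 2: at line 3 remove [vido,juslv,gjzm] add [rkva,kfpfb] -> 7 lines: xvhil kter uwj rkva kfpfb hbgl fpv
Hunk 3: at line 1 remove [uwj,rkva,kfpfb] add [fpjf,ocf] -> 6 lines: xvhil kter fpjf ocf hbgl fpv
Hunk 4: at line 4 remove [hbgl] add [aqx] -> 6 lines: xvhil kter fpjf ocf aqx fpv
Hunk 5: at line 1 remove [fpjf,ocf] add [gde,rbue,fcz] -> 7 lines: xvhil kter gde rbue fcz aqx fpv
Hunk 6: at line 1 remove [gde,rbue] add [rvbn,ybz,jnk] -> 8 lines: xvhil kter rvbn ybz jnk fcz aqx fpv
Hunk 7: at line 3 remove [ybz,jnk] add [fsv,bbxiw,fyc] -> 9 lines: xvhil kter rvbn fsv bbxiw fyc fcz aqx fpv
Final line 5: bbxiw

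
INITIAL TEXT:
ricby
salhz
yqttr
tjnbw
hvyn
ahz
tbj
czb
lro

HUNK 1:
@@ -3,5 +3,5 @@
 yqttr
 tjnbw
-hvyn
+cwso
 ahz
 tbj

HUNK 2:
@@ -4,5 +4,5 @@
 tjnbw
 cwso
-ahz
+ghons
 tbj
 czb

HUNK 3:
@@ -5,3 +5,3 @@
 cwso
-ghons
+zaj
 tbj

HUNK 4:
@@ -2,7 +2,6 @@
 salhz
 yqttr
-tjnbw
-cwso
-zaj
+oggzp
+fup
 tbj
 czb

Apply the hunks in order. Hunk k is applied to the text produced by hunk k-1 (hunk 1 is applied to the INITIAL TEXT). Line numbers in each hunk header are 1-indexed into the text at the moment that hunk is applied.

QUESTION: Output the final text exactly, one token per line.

Hunk 1: at line 3 remove [hvyn] add [cwso] -> 9 lines: ricby salhz yqttr tjnbw cwso ahz tbj czb lro
Hunk 2: at line 4 remove [ahz] add [ghons] -> 9 lines: ricby salhz yqttr tjnbw cwso ghons tbj czb lro
Hunk 3: at line 5 remove [ghons] add [zaj] -> 9 lines: ricby salhz yqttr tjnbw cwso zaj tbj czb lro
Hunk 4: at line 2 remove [tjnbw,cwso,zaj] add [oggzp,fup] -> 8 lines: ricby salhz yqttr oggzp fup tbj czb lro

Answer: ricby
salhz
yqttr
oggzp
fup
tbj
czb
lro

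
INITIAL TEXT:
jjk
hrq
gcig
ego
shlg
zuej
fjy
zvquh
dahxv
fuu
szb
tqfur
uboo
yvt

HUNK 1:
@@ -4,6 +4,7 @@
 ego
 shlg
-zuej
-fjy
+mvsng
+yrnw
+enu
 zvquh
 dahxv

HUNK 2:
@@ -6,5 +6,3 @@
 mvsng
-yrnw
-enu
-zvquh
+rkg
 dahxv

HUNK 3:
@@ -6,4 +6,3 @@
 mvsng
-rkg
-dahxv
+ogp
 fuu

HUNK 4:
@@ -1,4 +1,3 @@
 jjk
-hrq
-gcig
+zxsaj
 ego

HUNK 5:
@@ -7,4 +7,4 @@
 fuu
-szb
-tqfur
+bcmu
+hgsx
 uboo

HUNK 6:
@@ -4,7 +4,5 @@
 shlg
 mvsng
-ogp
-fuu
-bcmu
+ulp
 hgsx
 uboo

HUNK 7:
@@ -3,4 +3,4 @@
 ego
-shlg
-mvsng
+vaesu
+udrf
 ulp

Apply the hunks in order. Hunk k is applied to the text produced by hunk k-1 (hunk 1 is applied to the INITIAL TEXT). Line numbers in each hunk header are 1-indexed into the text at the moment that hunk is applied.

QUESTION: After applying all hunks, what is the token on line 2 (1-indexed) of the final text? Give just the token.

Answer: zxsaj

Derivation:
Hunk 1: at line 4 remove [zuej,fjy] add [mvsng,yrnw,enu] -> 15 lines: jjk hrq gcig ego shlg mvsng yrnw enu zvquh dahxv fuu szb tqfur uboo yvt
Hunk 2: at line 6 remove [yrnw,enu,zvquh] add [rkg] -> 13 lines: jjk hrq gcig ego shlg mvsng rkg dahxv fuu szb tqfur uboo yvt
Hunk 3: at line 6 remove [rkg,dahxv] add [ogp] -> 12 lines: jjk hrq gcig ego shlg mvsng ogp fuu szb tqfur uboo yvt
Hunk 4: at line 1 remove [hrq,gcig] add [zxsaj] -> 11 lines: jjk zxsaj ego shlg mvsng ogp fuu szb tqfur uboo yvt
Hunk 5: at line 7 remove [szb,tqfur] add [bcmu,hgsx] -> 11 lines: jjk zxsaj ego shlg mvsng ogp fuu bcmu hgsx uboo yvt
Hunk 6: at line 4 remove [ogp,fuu,bcmu] add [ulp] -> 9 lines: jjk zxsaj ego shlg mvsng ulp hgsx uboo yvt
Hunk 7: at line 3 remove [shlg,mvsng] add [vaesu,udrf] -> 9 lines: jjk zxsaj ego vaesu udrf ulp hgsx uboo yvt
Final line 2: zxsaj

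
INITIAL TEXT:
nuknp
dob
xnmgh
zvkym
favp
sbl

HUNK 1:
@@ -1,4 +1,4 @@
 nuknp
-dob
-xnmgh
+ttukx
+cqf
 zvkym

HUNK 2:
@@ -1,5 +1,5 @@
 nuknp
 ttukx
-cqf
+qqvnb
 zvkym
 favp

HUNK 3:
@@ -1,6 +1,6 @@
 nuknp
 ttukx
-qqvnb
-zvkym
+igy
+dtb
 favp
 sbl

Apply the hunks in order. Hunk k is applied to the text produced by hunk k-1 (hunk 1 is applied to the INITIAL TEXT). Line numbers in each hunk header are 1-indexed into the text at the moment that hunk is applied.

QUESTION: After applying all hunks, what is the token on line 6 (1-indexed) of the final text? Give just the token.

Hunk 1: at line 1 remove [dob,xnmgh] add [ttukx,cqf] -> 6 lines: nuknp ttukx cqf zvkym favp sbl
Hunk 2: at line 1 remove [cqf] add [qqvnb] -> 6 lines: nuknp ttukx qqvnb zvkym favp sbl
Hunk 3: at line 1 remove [qqvnb,zvkym] add [igy,dtb] -> 6 lines: nuknp ttukx igy dtb favp sbl
Final line 6: sbl

Answer: sbl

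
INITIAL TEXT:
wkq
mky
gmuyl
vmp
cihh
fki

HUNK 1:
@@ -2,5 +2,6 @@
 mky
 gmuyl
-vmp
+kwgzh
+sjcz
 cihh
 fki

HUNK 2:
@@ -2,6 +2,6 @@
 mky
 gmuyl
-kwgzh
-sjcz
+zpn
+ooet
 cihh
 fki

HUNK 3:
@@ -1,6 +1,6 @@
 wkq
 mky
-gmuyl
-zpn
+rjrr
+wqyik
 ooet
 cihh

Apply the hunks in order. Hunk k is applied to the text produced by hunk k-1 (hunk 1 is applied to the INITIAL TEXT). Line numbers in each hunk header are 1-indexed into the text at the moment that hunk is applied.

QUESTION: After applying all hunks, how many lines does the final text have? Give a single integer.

Answer: 7

Derivation:
Hunk 1: at line 2 remove [vmp] add [kwgzh,sjcz] -> 7 lines: wkq mky gmuyl kwgzh sjcz cihh fki
Hunk 2: at line 2 remove [kwgzh,sjcz] add [zpn,ooet] -> 7 lines: wkq mky gmuyl zpn ooet cihh fki
Hunk 3: at line 1 remove [gmuyl,zpn] add [rjrr,wqyik] -> 7 lines: wkq mky rjrr wqyik ooet cihh fki
Final line count: 7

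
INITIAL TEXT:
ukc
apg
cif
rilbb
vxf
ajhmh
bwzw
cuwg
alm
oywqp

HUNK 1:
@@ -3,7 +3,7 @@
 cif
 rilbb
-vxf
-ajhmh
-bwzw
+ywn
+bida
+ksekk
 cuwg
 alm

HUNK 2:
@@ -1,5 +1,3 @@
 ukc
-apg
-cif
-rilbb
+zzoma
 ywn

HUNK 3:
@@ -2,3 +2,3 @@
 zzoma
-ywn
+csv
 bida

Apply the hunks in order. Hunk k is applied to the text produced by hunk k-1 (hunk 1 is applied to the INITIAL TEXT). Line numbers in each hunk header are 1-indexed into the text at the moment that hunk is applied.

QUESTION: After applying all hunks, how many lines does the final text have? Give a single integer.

Hunk 1: at line 3 remove [vxf,ajhmh,bwzw] add [ywn,bida,ksekk] -> 10 lines: ukc apg cif rilbb ywn bida ksekk cuwg alm oywqp
Hunk 2: at line 1 remove [apg,cif,rilbb] add [zzoma] -> 8 lines: ukc zzoma ywn bida ksekk cuwg alm oywqp
Hunk 3: at line 2 remove [ywn] add [csv] -> 8 lines: ukc zzoma csv bida ksekk cuwg alm oywqp
Final line count: 8

Answer: 8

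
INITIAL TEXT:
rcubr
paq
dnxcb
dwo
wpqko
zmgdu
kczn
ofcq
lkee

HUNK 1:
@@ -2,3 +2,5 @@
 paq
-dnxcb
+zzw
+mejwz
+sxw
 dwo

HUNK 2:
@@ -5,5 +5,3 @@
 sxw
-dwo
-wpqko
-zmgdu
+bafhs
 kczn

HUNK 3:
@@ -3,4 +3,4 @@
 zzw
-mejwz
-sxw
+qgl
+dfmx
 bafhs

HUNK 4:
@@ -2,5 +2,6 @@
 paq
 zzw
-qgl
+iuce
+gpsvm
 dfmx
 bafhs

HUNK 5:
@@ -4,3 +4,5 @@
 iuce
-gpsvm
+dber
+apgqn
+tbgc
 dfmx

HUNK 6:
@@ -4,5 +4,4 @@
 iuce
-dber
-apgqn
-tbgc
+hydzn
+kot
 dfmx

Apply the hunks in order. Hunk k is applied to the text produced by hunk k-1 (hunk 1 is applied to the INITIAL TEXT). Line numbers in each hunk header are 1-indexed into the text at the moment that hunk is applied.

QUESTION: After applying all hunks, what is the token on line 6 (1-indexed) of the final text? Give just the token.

Answer: kot

Derivation:
Hunk 1: at line 2 remove [dnxcb] add [zzw,mejwz,sxw] -> 11 lines: rcubr paq zzw mejwz sxw dwo wpqko zmgdu kczn ofcq lkee
Hunk 2: at line 5 remove [dwo,wpqko,zmgdu] add [bafhs] -> 9 lines: rcubr paq zzw mejwz sxw bafhs kczn ofcq lkee
Hunk 3: at line 3 remove [mejwz,sxw] add [qgl,dfmx] -> 9 lines: rcubr paq zzw qgl dfmx bafhs kczn ofcq lkee
Hunk 4: at line 2 remove [qgl] add [iuce,gpsvm] -> 10 lines: rcubr paq zzw iuce gpsvm dfmx bafhs kczn ofcq lkee
Hunk 5: at line 4 remove [gpsvm] add [dber,apgqn,tbgc] -> 12 lines: rcubr paq zzw iuce dber apgqn tbgc dfmx bafhs kczn ofcq lkee
Hunk 6: at line 4 remove [dber,apgqn,tbgc] add [hydzn,kot] -> 11 lines: rcubr paq zzw iuce hydzn kot dfmx bafhs kczn ofcq lkee
Final line 6: kot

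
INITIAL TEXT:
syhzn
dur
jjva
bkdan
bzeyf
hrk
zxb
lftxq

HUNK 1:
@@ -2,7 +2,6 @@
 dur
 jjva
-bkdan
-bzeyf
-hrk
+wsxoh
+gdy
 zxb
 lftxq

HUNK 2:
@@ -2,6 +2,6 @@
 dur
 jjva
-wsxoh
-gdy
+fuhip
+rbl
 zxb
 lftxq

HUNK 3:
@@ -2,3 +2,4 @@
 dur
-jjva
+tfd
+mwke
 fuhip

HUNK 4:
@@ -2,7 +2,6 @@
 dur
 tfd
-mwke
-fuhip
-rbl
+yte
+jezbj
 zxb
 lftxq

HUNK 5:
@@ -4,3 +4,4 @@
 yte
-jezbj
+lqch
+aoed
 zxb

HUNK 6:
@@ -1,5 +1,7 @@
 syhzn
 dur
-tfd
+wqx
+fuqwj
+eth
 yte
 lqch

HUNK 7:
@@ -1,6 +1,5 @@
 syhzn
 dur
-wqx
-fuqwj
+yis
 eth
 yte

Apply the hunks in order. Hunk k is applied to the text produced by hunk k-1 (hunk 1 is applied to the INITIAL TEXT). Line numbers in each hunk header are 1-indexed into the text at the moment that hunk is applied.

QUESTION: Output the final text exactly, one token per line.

Answer: syhzn
dur
yis
eth
yte
lqch
aoed
zxb
lftxq

Derivation:
Hunk 1: at line 2 remove [bkdan,bzeyf,hrk] add [wsxoh,gdy] -> 7 lines: syhzn dur jjva wsxoh gdy zxb lftxq
Hunk 2: at line 2 remove [wsxoh,gdy] add [fuhip,rbl] -> 7 lines: syhzn dur jjva fuhip rbl zxb lftxq
Hunk 3: at line 2 remove [jjva] add [tfd,mwke] -> 8 lines: syhzn dur tfd mwke fuhip rbl zxb lftxq
Hunk 4: at line 2 remove [mwke,fuhip,rbl] add [yte,jezbj] -> 7 lines: syhzn dur tfd yte jezbj zxb lftxq
Hunk 5: at line 4 remove [jezbj] add [lqch,aoed] -> 8 lines: syhzn dur tfd yte lqch aoed zxb lftxq
Hunk 6: at line 1 remove [tfd] add [wqx,fuqwj,eth] -> 10 lines: syhzn dur wqx fuqwj eth yte lqch aoed zxb lftxq
Hunk 7: at line 1 remove [wqx,fuqwj] add [yis] -> 9 lines: syhzn dur yis eth yte lqch aoed zxb lftxq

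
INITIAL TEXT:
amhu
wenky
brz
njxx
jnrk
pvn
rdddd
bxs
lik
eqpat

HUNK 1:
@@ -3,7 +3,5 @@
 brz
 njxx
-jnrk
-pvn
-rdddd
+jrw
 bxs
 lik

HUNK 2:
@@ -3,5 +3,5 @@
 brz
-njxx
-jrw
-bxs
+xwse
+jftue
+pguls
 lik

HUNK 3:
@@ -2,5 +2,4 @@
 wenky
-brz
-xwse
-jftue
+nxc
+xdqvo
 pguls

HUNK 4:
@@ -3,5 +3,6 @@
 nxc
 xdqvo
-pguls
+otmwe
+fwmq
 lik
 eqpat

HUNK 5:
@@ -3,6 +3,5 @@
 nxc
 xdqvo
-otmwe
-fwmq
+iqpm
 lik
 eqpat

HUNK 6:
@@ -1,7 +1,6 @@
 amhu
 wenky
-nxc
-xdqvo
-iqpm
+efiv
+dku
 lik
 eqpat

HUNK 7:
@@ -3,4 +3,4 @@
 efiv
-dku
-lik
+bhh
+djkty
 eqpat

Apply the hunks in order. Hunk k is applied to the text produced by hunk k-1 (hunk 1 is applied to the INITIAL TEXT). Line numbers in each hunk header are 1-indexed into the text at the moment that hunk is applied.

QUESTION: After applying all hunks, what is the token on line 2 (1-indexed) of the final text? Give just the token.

Hunk 1: at line 3 remove [jnrk,pvn,rdddd] add [jrw] -> 8 lines: amhu wenky brz njxx jrw bxs lik eqpat
Hunk 2: at line 3 remove [njxx,jrw,bxs] add [xwse,jftue,pguls] -> 8 lines: amhu wenky brz xwse jftue pguls lik eqpat
Hunk 3: at line 2 remove [brz,xwse,jftue] add [nxc,xdqvo] -> 7 lines: amhu wenky nxc xdqvo pguls lik eqpat
Hunk 4: at line 3 remove [pguls] add [otmwe,fwmq] -> 8 lines: amhu wenky nxc xdqvo otmwe fwmq lik eqpat
Hunk 5: at line 3 remove [otmwe,fwmq] add [iqpm] -> 7 lines: amhu wenky nxc xdqvo iqpm lik eqpat
Hunk 6: at line 1 remove [nxc,xdqvo,iqpm] add [efiv,dku] -> 6 lines: amhu wenky efiv dku lik eqpat
Hunk 7: at line 3 remove [dku,lik] add [bhh,djkty] -> 6 lines: amhu wenky efiv bhh djkty eqpat
Final line 2: wenky

Answer: wenky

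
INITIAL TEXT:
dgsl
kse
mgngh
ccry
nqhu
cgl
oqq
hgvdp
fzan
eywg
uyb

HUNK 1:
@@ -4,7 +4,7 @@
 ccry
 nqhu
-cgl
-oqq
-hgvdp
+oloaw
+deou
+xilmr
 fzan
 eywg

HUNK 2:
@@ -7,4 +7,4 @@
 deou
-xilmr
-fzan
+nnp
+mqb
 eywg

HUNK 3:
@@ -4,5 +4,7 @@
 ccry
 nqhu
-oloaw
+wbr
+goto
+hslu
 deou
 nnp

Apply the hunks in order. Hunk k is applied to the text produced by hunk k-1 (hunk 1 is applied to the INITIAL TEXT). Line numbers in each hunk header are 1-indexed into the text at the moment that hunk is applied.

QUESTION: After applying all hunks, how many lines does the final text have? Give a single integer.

Hunk 1: at line 4 remove [cgl,oqq,hgvdp] add [oloaw,deou,xilmr] -> 11 lines: dgsl kse mgngh ccry nqhu oloaw deou xilmr fzan eywg uyb
Hunk 2: at line 7 remove [xilmr,fzan] add [nnp,mqb] -> 11 lines: dgsl kse mgngh ccry nqhu oloaw deou nnp mqb eywg uyb
Hunk 3: at line 4 remove [oloaw] add [wbr,goto,hslu] -> 13 lines: dgsl kse mgngh ccry nqhu wbr goto hslu deou nnp mqb eywg uyb
Final line count: 13

Answer: 13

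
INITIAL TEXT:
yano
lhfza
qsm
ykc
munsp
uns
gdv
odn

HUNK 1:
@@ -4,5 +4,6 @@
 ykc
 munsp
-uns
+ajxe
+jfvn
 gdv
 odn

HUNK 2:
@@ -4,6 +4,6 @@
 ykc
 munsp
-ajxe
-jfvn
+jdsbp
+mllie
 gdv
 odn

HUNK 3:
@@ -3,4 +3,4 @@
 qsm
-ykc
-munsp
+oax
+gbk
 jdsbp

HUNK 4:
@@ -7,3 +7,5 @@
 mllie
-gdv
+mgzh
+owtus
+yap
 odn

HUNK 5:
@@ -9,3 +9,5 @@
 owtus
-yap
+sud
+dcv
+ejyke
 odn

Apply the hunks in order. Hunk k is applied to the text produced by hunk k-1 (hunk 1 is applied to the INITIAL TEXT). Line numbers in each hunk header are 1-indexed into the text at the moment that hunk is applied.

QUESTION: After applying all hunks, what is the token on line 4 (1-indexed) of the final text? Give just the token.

Hunk 1: at line 4 remove [uns] add [ajxe,jfvn] -> 9 lines: yano lhfza qsm ykc munsp ajxe jfvn gdv odn
Hunk 2: at line 4 remove [ajxe,jfvn] add [jdsbp,mllie] -> 9 lines: yano lhfza qsm ykc munsp jdsbp mllie gdv odn
Hunk 3: at line 3 remove [ykc,munsp] add [oax,gbk] -> 9 lines: yano lhfza qsm oax gbk jdsbp mllie gdv odn
Hunk 4: at line 7 remove [gdv] add [mgzh,owtus,yap] -> 11 lines: yano lhfza qsm oax gbk jdsbp mllie mgzh owtus yap odn
Hunk 5: at line 9 remove [yap] add [sud,dcv,ejyke] -> 13 lines: yano lhfza qsm oax gbk jdsbp mllie mgzh owtus sud dcv ejyke odn
Final line 4: oax

Answer: oax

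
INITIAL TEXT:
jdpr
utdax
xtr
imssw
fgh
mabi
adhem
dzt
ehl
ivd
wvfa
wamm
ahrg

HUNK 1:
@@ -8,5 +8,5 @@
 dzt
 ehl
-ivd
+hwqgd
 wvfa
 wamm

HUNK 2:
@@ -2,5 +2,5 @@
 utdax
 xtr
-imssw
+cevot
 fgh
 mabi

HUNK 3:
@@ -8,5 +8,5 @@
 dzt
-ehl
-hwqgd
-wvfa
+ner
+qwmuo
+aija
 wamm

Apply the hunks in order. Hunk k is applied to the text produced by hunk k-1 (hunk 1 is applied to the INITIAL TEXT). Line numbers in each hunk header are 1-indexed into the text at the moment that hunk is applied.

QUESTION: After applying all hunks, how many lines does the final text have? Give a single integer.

Answer: 13

Derivation:
Hunk 1: at line 8 remove [ivd] add [hwqgd] -> 13 lines: jdpr utdax xtr imssw fgh mabi adhem dzt ehl hwqgd wvfa wamm ahrg
Hunk 2: at line 2 remove [imssw] add [cevot] -> 13 lines: jdpr utdax xtr cevot fgh mabi adhem dzt ehl hwqgd wvfa wamm ahrg
Hunk 3: at line 8 remove [ehl,hwqgd,wvfa] add [ner,qwmuo,aija] -> 13 lines: jdpr utdax xtr cevot fgh mabi adhem dzt ner qwmuo aija wamm ahrg
Final line count: 13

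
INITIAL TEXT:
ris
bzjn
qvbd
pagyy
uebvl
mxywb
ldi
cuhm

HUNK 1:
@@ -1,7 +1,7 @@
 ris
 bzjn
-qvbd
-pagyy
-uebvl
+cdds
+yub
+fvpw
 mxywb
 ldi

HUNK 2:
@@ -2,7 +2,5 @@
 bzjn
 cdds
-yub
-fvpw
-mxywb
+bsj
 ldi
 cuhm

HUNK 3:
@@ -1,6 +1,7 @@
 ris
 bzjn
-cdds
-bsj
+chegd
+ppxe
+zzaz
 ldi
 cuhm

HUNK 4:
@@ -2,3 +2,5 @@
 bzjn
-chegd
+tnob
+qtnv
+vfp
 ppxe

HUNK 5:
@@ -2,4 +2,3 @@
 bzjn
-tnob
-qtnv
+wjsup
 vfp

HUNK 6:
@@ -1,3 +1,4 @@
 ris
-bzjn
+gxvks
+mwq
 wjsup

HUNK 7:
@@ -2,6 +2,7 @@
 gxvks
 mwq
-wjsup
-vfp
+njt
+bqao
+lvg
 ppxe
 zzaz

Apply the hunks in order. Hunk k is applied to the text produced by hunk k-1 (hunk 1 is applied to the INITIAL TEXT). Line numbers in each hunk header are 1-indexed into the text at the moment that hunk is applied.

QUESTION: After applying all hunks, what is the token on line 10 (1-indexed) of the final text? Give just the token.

Hunk 1: at line 1 remove [qvbd,pagyy,uebvl] add [cdds,yub,fvpw] -> 8 lines: ris bzjn cdds yub fvpw mxywb ldi cuhm
Hunk 2: at line 2 remove [yub,fvpw,mxywb] add [bsj] -> 6 lines: ris bzjn cdds bsj ldi cuhm
Hunk 3: at line 1 remove [cdds,bsj] add [chegd,ppxe,zzaz] -> 7 lines: ris bzjn chegd ppxe zzaz ldi cuhm
Hunk 4: at line 2 remove [chegd] add [tnob,qtnv,vfp] -> 9 lines: ris bzjn tnob qtnv vfp ppxe zzaz ldi cuhm
Hunk 5: at line 2 remove [tnob,qtnv] add [wjsup] -> 8 lines: ris bzjn wjsup vfp ppxe zzaz ldi cuhm
Hunk 6: at line 1 remove [bzjn] add [gxvks,mwq] -> 9 lines: ris gxvks mwq wjsup vfp ppxe zzaz ldi cuhm
Hunk 7: at line 2 remove [wjsup,vfp] add [njt,bqao,lvg] -> 10 lines: ris gxvks mwq njt bqao lvg ppxe zzaz ldi cuhm
Final line 10: cuhm

Answer: cuhm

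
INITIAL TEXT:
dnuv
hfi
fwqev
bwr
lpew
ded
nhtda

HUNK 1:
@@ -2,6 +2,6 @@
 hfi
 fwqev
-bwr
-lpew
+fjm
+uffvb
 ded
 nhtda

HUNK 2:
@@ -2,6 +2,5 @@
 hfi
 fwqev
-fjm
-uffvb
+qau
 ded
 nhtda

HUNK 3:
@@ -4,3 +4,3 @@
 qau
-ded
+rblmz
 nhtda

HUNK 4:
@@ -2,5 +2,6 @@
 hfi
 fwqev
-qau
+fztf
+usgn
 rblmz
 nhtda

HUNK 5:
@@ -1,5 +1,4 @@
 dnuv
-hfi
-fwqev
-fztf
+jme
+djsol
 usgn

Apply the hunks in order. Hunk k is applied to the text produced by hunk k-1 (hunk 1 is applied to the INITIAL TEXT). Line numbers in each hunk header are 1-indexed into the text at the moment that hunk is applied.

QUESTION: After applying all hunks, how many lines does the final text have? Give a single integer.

Answer: 6

Derivation:
Hunk 1: at line 2 remove [bwr,lpew] add [fjm,uffvb] -> 7 lines: dnuv hfi fwqev fjm uffvb ded nhtda
Hunk 2: at line 2 remove [fjm,uffvb] add [qau] -> 6 lines: dnuv hfi fwqev qau ded nhtda
Hunk 3: at line 4 remove [ded] add [rblmz] -> 6 lines: dnuv hfi fwqev qau rblmz nhtda
Hunk 4: at line 2 remove [qau] add [fztf,usgn] -> 7 lines: dnuv hfi fwqev fztf usgn rblmz nhtda
Hunk 5: at line 1 remove [hfi,fwqev,fztf] add [jme,djsol] -> 6 lines: dnuv jme djsol usgn rblmz nhtda
Final line count: 6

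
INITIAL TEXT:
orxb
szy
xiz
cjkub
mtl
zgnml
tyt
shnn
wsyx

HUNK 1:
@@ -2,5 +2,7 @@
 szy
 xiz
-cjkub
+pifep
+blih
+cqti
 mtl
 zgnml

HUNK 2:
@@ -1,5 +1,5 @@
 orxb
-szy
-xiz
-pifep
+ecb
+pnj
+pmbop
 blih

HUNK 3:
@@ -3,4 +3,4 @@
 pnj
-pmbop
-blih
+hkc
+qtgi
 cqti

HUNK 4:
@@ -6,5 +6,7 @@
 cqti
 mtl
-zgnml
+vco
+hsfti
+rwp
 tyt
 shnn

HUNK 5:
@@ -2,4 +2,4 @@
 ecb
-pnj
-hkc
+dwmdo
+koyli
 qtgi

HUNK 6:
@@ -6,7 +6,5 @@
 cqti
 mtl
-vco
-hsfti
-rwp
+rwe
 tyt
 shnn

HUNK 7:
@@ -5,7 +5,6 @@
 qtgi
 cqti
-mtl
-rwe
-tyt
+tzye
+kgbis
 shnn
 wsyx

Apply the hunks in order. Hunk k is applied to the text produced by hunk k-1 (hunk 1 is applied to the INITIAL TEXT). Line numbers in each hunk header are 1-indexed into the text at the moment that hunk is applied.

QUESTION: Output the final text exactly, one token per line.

Answer: orxb
ecb
dwmdo
koyli
qtgi
cqti
tzye
kgbis
shnn
wsyx

Derivation:
Hunk 1: at line 2 remove [cjkub] add [pifep,blih,cqti] -> 11 lines: orxb szy xiz pifep blih cqti mtl zgnml tyt shnn wsyx
Hunk 2: at line 1 remove [szy,xiz,pifep] add [ecb,pnj,pmbop] -> 11 lines: orxb ecb pnj pmbop blih cqti mtl zgnml tyt shnn wsyx
Hunk 3: at line 3 remove [pmbop,blih] add [hkc,qtgi] -> 11 lines: orxb ecb pnj hkc qtgi cqti mtl zgnml tyt shnn wsyx
Hunk 4: at line 6 remove [zgnml] add [vco,hsfti,rwp] -> 13 lines: orxb ecb pnj hkc qtgi cqti mtl vco hsfti rwp tyt shnn wsyx
Hunk 5: at line 2 remove [pnj,hkc] add [dwmdo,koyli] -> 13 lines: orxb ecb dwmdo koyli qtgi cqti mtl vco hsfti rwp tyt shnn wsyx
Hunk 6: at line 6 remove [vco,hsfti,rwp] add [rwe] -> 11 lines: orxb ecb dwmdo koyli qtgi cqti mtl rwe tyt shnn wsyx
Hunk 7: at line 5 remove [mtl,rwe,tyt] add [tzye,kgbis] -> 10 lines: orxb ecb dwmdo koyli qtgi cqti tzye kgbis shnn wsyx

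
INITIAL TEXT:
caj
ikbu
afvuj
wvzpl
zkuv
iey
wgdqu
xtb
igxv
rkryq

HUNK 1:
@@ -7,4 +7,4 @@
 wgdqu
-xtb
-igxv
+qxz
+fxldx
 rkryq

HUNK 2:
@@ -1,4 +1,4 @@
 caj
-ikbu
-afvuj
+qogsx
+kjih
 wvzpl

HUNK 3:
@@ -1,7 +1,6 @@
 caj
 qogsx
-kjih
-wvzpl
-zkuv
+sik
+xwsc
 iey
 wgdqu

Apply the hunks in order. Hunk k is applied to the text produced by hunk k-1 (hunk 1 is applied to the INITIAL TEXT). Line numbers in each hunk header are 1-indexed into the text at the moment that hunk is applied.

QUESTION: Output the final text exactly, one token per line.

Answer: caj
qogsx
sik
xwsc
iey
wgdqu
qxz
fxldx
rkryq

Derivation:
Hunk 1: at line 7 remove [xtb,igxv] add [qxz,fxldx] -> 10 lines: caj ikbu afvuj wvzpl zkuv iey wgdqu qxz fxldx rkryq
Hunk 2: at line 1 remove [ikbu,afvuj] add [qogsx,kjih] -> 10 lines: caj qogsx kjih wvzpl zkuv iey wgdqu qxz fxldx rkryq
Hunk 3: at line 1 remove [kjih,wvzpl,zkuv] add [sik,xwsc] -> 9 lines: caj qogsx sik xwsc iey wgdqu qxz fxldx rkryq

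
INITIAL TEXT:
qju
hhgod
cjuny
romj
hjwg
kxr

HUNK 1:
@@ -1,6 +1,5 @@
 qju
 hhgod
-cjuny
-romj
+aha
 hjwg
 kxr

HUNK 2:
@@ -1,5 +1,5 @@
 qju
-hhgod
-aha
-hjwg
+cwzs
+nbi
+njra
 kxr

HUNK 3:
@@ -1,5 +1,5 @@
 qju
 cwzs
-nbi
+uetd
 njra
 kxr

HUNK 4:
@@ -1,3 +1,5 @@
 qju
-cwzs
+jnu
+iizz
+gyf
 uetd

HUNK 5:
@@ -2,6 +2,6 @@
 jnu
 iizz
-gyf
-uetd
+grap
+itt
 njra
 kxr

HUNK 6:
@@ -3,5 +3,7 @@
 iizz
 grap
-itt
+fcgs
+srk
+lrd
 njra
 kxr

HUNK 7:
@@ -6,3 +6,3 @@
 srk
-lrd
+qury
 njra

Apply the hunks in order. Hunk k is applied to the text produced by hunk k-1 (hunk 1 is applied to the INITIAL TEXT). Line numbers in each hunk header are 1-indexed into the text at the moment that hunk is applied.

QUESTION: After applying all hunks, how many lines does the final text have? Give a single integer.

Answer: 9

Derivation:
Hunk 1: at line 1 remove [cjuny,romj] add [aha] -> 5 lines: qju hhgod aha hjwg kxr
Hunk 2: at line 1 remove [hhgod,aha,hjwg] add [cwzs,nbi,njra] -> 5 lines: qju cwzs nbi njra kxr
Hunk 3: at line 1 remove [nbi] add [uetd] -> 5 lines: qju cwzs uetd njra kxr
Hunk 4: at line 1 remove [cwzs] add [jnu,iizz,gyf] -> 7 lines: qju jnu iizz gyf uetd njra kxr
Hunk 5: at line 2 remove [gyf,uetd] add [grap,itt] -> 7 lines: qju jnu iizz grap itt njra kxr
Hunk 6: at line 3 remove [itt] add [fcgs,srk,lrd] -> 9 lines: qju jnu iizz grap fcgs srk lrd njra kxr
Hunk 7: at line 6 remove [lrd] add [qury] -> 9 lines: qju jnu iizz grap fcgs srk qury njra kxr
Final line count: 9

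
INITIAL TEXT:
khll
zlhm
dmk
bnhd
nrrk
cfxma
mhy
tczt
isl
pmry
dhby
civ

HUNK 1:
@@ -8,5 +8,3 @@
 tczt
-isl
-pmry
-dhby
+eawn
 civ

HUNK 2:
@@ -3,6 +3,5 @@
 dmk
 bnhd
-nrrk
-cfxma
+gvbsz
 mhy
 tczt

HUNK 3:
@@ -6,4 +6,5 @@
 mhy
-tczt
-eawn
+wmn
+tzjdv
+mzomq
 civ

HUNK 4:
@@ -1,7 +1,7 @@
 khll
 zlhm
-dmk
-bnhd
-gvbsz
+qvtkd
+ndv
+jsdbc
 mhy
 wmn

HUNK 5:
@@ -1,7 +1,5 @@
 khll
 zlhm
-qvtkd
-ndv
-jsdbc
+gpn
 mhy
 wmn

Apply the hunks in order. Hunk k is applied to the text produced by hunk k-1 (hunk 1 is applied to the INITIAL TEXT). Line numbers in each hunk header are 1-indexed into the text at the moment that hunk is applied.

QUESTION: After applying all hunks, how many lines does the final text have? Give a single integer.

Hunk 1: at line 8 remove [isl,pmry,dhby] add [eawn] -> 10 lines: khll zlhm dmk bnhd nrrk cfxma mhy tczt eawn civ
Hunk 2: at line 3 remove [nrrk,cfxma] add [gvbsz] -> 9 lines: khll zlhm dmk bnhd gvbsz mhy tczt eawn civ
Hunk 3: at line 6 remove [tczt,eawn] add [wmn,tzjdv,mzomq] -> 10 lines: khll zlhm dmk bnhd gvbsz mhy wmn tzjdv mzomq civ
Hunk 4: at line 1 remove [dmk,bnhd,gvbsz] add [qvtkd,ndv,jsdbc] -> 10 lines: khll zlhm qvtkd ndv jsdbc mhy wmn tzjdv mzomq civ
Hunk 5: at line 1 remove [qvtkd,ndv,jsdbc] add [gpn] -> 8 lines: khll zlhm gpn mhy wmn tzjdv mzomq civ
Final line count: 8

Answer: 8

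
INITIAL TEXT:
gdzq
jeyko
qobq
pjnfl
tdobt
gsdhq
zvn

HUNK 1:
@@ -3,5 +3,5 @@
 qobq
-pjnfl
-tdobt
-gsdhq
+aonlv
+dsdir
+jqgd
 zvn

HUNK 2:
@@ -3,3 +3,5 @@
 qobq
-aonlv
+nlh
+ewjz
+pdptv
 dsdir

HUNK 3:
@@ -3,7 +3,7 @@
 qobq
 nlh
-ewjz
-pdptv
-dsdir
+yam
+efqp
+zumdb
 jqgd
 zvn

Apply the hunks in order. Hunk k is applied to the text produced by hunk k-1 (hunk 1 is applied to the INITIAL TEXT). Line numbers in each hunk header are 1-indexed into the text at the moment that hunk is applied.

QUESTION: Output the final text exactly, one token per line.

Answer: gdzq
jeyko
qobq
nlh
yam
efqp
zumdb
jqgd
zvn

Derivation:
Hunk 1: at line 3 remove [pjnfl,tdobt,gsdhq] add [aonlv,dsdir,jqgd] -> 7 lines: gdzq jeyko qobq aonlv dsdir jqgd zvn
Hunk 2: at line 3 remove [aonlv] add [nlh,ewjz,pdptv] -> 9 lines: gdzq jeyko qobq nlh ewjz pdptv dsdir jqgd zvn
Hunk 3: at line 3 remove [ewjz,pdptv,dsdir] add [yam,efqp,zumdb] -> 9 lines: gdzq jeyko qobq nlh yam efqp zumdb jqgd zvn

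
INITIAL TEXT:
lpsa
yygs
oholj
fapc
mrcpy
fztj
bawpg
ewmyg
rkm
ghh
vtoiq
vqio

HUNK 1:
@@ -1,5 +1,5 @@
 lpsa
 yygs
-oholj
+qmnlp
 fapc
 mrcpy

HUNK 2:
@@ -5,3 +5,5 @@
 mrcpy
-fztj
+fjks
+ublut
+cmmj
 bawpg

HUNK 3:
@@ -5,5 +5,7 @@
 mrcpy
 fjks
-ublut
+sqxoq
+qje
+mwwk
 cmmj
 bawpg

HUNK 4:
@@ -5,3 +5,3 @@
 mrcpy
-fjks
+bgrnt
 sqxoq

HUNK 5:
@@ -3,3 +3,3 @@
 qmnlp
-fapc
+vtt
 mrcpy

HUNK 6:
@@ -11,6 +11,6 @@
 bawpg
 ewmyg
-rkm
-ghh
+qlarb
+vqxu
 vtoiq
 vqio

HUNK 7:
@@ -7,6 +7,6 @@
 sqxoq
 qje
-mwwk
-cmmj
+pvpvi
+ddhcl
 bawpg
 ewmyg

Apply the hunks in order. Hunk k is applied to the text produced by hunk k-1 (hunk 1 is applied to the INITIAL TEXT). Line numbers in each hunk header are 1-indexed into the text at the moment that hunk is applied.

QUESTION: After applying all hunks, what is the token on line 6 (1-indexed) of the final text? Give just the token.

Answer: bgrnt

Derivation:
Hunk 1: at line 1 remove [oholj] add [qmnlp] -> 12 lines: lpsa yygs qmnlp fapc mrcpy fztj bawpg ewmyg rkm ghh vtoiq vqio
Hunk 2: at line 5 remove [fztj] add [fjks,ublut,cmmj] -> 14 lines: lpsa yygs qmnlp fapc mrcpy fjks ublut cmmj bawpg ewmyg rkm ghh vtoiq vqio
Hunk 3: at line 5 remove [ublut] add [sqxoq,qje,mwwk] -> 16 lines: lpsa yygs qmnlp fapc mrcpy fjks sqxoq qje mwwk cmmj bawpg ewmyg rkm ghh vtoiq vqio
Hunk 4: at line 5 remove [fjks] add [bgrnt] -> 16 lines: lpsa yygs qmnlp fapc mrcpy bgrnt sqxoq qje mwwk cmmj bawpg ewmyg rkm ghh vtoiq vqio
Hunk 5: at line 3 remove [fapc] add [vtt] -> 16 lines: lpsa yygs qmnlp vtt mrcpy bgrnt sqxoq qje mwwk cmmj bawpg ewmyg rkm ghh vtoiq vqio
Hunk 6: at line 11 remove [rkm,ghh] add [qlarb,vqxu] -> 16 lines: lpsa yygs qmnlp vtt mrcpy bgrnt sqxoq qje mwwk cmmj bawpg ewmyg qlarb vqxu vtoiq vqio
Hunk 7: at line 7 remove [mwwk,cmmj] add [pvpvi,ddhcl] -> 16 lines: lpsa yygs qmnlp vtt mrcpy bgrnt sqxoq qje pvpvi ddhcl bawpg ewmyg qlarb vqxu vtoiq vqio
Final line 6: bgrnt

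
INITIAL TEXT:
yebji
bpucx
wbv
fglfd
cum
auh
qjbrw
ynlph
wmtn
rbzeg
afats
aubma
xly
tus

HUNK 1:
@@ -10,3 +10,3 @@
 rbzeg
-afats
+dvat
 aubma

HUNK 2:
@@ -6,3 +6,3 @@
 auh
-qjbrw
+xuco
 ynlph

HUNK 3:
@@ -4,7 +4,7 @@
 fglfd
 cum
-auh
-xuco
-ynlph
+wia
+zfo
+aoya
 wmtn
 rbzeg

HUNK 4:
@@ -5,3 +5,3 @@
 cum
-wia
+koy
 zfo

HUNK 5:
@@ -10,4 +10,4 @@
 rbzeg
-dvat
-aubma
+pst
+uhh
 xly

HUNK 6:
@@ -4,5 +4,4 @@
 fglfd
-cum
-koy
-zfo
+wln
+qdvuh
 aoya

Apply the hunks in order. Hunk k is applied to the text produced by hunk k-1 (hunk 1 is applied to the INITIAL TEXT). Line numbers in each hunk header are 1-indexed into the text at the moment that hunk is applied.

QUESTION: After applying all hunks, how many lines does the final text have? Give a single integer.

Hunk 1: at line 10 remove [afats] add [dvat] -> 14 lines: yebji bpucx wbv fglfd cum auh qjbrw ynlph wmtn rbzeg dvat aubma xly tus
Hunk 2: at line 6 remove [qjbrw] add [xuco] -> 14 lines: yebji bpucx wbv fglfd cum auh xuco ynlph wmtn rbzeg dvat aubma xly tus
Hunk 3: at line 4 remove [auh,xuco,ynlph] add [wia,zfo,aoya] -> 14 lines: yebji bpucx wbv fglfd cum wia zfo aoya wmtn rbzeg dvat aubma xly tus
Hunk 4: at line 5 remove [wia] add [koy] -> 14 lines: yebji bpucx wbv fglfd cum koy zfo aoya wmtn rbzeg dvat aubma xly tus
Hunk 5: at line 10 remove [dvat,aubma] add [pst,uhh] -> 14 lines: yebji bpucx wbv fglfd cum koy zfo aoya wmtn rbzeg pst uhh xly tus
Hunk 6: at line 4 remove [cum,koy,zfo] add [wln,qdvuh] -> 13 lines: yebji bpucx wbv fglfd wln qdvuh aoya wmtn rbzeg pst uhh xly tus
Final line count: 13

Answer: 13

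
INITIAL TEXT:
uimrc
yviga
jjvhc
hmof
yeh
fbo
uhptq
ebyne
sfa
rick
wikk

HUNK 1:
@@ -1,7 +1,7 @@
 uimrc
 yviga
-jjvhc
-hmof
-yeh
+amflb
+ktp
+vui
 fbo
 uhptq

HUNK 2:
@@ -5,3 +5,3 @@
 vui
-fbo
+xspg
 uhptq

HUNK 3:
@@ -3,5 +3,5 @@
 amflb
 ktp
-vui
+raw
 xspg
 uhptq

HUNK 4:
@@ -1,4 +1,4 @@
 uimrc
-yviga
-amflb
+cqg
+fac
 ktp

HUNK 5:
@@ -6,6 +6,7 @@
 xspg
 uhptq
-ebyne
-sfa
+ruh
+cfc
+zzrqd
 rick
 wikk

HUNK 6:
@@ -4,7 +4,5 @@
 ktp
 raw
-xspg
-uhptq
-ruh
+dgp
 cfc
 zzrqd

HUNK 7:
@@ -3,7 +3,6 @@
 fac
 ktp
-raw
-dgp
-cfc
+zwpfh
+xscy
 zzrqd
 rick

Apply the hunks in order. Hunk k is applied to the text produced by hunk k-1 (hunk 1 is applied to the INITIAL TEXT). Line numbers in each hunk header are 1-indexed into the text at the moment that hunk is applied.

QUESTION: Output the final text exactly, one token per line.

Answer: uimrc
cqg
fac
ktp
zwpfh
xscy
zzrqd
rick
wikk

Derivation:
Hunk 1: at line 1 remove [jjvhc,hmof,yeh] add [amflb,ktp,vui] -> 11 lines: uimrc yviga amflb ktp vui fbo uhptq ebyne sfa rick wikk
Hunk 2: at line 5 remove [fbo] add [xspg] -> 11 lines: uimrc yviga amflb ktp vui xspg uhptq ebyne sfa rick wikk
Hunk 3: at line 3 remove [vui] add [raw] -> 11 lines: uimrc yviga amflb ktp raw xspg uhptq ebyne sfa rick wikk
Hunk 4: at line 1 remove [yviga,amflb] add [cqg,fac] -> 11 lines: uimrc cqg fac ktp raw xspg uhptq ebyne sfa rick wikk
Hunk 5: at line 6 remove [ebyne,sfa] add [ruh,cfc,zzrqd] -> 12 lines: uimrc cqg fac ktp raw xspg uhptq ruh cfc zzrqd rick wikk
Hunk 6: at line 4 remove [xspg,uhptq,ruh] add [dgp] -> 10 lines: uimrc cqg fac ktp raw dgp cfc zzrqd rick wikk
Hunk 7: at line 3 remove [raw,dgp,cfc] add [zwpfh,xscy] -> 9 lines: uimrc cqg fac ktp zwpfh xscy zzrqd rick wikk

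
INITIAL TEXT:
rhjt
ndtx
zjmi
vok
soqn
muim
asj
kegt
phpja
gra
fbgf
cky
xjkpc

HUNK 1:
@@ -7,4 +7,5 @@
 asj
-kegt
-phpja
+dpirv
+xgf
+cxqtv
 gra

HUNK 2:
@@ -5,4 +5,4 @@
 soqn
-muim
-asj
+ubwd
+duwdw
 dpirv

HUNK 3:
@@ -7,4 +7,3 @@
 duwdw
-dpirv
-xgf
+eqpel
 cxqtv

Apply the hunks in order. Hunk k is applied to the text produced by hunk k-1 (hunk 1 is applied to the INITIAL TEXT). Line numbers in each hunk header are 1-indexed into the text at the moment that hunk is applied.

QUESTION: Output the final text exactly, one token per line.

Hunk 1: at line 7 remove [kegt,phpja] add [dpirv,xgf,cxqtv] -> 14 lines: rhjt ndtx zjmi vok soqn muim asj dpirv xgf cxqtv gra fbgf cky xjkpc
Hunk 2: at line 5 remove [muim,asj] add [ubwd,duwdw] -> 14 lines: rhjt ndtx zjmi vok soqn ubwd duwdw dpirv xgf cxqtv gra fbgf cky xjkpc
Hunk 3: at line 7 remove [dpirv,xgf] add [eqpel] -> 13 lines: rhjt ndtx zjmi vok soqn ubwd duwdw eqpel cxqtv gra fbgf cky xjkpc

Answer: rhjt
ndtx
zjmi
vok
soqn
ubwd
duwdw
eqpel
cxqtv
gra
fbgf
cky
xjkpc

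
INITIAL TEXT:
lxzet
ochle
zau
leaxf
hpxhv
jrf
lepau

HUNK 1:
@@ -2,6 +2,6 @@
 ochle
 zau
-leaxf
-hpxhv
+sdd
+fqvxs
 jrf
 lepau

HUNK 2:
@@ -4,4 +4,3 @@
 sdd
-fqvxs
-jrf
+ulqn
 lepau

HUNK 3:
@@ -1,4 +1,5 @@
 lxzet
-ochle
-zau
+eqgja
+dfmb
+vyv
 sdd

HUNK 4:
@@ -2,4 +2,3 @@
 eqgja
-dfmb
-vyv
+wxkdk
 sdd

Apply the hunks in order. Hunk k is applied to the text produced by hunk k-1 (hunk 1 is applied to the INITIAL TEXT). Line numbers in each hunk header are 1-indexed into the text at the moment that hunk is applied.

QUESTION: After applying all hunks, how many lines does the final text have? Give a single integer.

Hunk 1: at line 2 remove [leaxf,hpxhv] add [sdd,fqvxs] -> 7 lines: lxzet ochle zau sdd fqvxs jrf lepau
Hunk 2: at line 4 remove [fqvxs,jrf] add [ulqn] -> 6 lines: lxzet ochle zau sdd ulqn lepau
Hunk 3: at line 1 remove [ochle,zau] add [eqgja,dfmb,vyv] -> 7 lines: lxzet eqgja dfmb vyv sdd ulqn lepau
Hunk 4: at line 2 remove [dfmb,vyv] add [wxkdk] -> 6 lines: lxzet eqgja wxkdk sdd ulqn lepau
Final line count: 6

Answer: 6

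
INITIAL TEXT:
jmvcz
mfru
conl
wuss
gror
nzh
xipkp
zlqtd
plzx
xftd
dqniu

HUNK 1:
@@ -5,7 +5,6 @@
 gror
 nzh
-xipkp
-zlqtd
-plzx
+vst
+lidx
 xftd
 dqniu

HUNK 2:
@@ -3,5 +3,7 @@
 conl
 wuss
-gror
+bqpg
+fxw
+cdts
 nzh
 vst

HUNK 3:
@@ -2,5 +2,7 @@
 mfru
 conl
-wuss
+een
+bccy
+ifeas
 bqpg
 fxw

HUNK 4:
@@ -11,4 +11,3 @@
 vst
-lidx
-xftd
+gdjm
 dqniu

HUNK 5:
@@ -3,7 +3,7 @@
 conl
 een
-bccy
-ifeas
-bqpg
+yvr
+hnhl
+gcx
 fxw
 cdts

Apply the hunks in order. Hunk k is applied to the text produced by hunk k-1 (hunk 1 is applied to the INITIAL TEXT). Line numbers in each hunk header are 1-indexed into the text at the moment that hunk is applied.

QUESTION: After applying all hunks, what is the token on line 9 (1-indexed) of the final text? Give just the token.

Answer: cdts

Derivation:
Hunk 1: at line 5 remove [xipkp,zlqtd,plzx] add [vst,lidx] -> 10 lines: jmvcz mfru conl wuss gror nzh vst lidx xftd dqniu
Hunk 2: at line 3 remove [gror] add [bqpg,fxw,cdts] -> 12 lines: jmvcz mfru conl wuss bqpg fxw cdts nzh vst lidx xftd dqniu
Hunk 3: at line 2 remove [wuss] add [een,bccy,ifeas] -> 14 lines: jmvcz mfru conl een bccy ifeas bqpg fxw cdts nzh vst lidx xftd dqniu
Hunk 4: at line 11 remove [lidx,xftd] add [gdjm] -> 13 lines: jmvcz mfru conl een bccy ifeas bqpg fxw cdts nzh vst gdjm dqniu
Hunk 5: at line 3 remove [bccy,ifeas,bqpg] add [yvr,hnhl,gcx] -> 13 lines: jmvcz mfru conl een yvr hnhl gcx fxw cdts nzh vst gdjm dqniu
Final line 9: cdts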